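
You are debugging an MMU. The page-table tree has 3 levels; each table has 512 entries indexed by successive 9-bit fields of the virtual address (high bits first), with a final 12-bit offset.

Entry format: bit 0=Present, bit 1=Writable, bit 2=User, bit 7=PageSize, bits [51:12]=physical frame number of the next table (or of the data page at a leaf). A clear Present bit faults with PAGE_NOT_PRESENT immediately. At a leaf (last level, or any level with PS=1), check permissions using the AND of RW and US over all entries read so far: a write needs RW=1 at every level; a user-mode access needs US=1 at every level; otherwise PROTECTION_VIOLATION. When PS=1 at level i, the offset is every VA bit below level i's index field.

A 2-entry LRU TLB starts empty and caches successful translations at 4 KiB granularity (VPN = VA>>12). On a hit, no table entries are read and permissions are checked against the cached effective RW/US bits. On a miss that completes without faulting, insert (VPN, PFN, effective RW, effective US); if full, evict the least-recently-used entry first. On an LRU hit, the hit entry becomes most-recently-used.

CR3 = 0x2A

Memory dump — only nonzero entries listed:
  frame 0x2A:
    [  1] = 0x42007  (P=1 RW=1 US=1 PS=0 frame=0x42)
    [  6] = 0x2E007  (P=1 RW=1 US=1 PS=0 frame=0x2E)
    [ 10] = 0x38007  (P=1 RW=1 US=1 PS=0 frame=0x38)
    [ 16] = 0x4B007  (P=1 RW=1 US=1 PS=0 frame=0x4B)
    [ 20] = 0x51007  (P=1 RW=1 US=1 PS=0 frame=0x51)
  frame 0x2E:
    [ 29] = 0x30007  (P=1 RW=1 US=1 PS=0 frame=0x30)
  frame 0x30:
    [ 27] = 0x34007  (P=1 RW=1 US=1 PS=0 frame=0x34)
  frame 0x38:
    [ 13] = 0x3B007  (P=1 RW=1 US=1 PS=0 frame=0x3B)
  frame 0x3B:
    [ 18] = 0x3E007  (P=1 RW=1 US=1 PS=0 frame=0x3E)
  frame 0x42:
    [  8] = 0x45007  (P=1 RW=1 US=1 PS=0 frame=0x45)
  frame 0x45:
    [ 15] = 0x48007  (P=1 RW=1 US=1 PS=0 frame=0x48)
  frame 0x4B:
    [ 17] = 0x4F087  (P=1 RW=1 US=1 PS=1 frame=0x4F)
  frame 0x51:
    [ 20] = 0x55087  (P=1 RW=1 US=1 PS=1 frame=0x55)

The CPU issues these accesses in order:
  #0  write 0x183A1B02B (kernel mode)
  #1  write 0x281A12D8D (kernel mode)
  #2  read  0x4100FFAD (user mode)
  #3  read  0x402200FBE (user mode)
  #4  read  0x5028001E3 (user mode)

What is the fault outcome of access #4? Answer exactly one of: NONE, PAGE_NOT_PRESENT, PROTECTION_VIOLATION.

Per-access translation:
#0 VA=0x183A1B02B (w,kernel):
  L0 @0x2A[6] → 0x2E007  P=1,RW=1,US=1,PS=0
  L1 @0x2E[29] → 0x30007  P=1,RW=1,US=1,PS=0
  L2 @0x30[27] → 0x34007  P=1,RW=1,US=1,PS=0
  ⇒ phys 0x3402B  [3 reads]
#1 VA=0x281A12D8D (w,kernel):
  L0 @0x2A[10] → 0x38007  P=1,RW=1,US=1,PS=0
  L1 @0x38[13] → 0x3B007  P=1,RW=1,US=1,PS=0
  L2 @0x3B[18] → 0x3E007  P=1,RW=1,US=1,PS=0
  ⇒ phys 0x3ED8D  [3 reads]
#2 VA=0x4100FFAD (r,user):
  L0 @0x2A[1] → 0x42007  P=1,RW=1,US=1,PS=0
  L1 @0x42[8] → 0x45007  P=1,RW=1,US=1,PS=0
  L2 @0x45[15] → 0x48007  P=1,RW=1,US=1,PS=0
  ⇒ phys 0x48FAD  [3 reads]
#3 VA=0x402200FBE (r,user):
  L0 @0x2A[16] → 0x4B007  P=1,RW=1,US=1,PS=0
  L1 @0x4B[17] → 0x4F087  P=1,RW=1,US=1,PS=1
  ⇒ phys 0x4FFBE (huge @L1)  [2 reads]
#4 VA=0x5028001E3 (r,user):
  L0 @0x2A[20] → 0x51007  P=1,RW=1,US=1,PS=0
  L1 @0x51[20] → 0x55087  P=1,RW=1,US=1,PS=1
  ⇒ phys 0x551E3 (huge @L1)  [2 reads]

Access #4 fault: NONE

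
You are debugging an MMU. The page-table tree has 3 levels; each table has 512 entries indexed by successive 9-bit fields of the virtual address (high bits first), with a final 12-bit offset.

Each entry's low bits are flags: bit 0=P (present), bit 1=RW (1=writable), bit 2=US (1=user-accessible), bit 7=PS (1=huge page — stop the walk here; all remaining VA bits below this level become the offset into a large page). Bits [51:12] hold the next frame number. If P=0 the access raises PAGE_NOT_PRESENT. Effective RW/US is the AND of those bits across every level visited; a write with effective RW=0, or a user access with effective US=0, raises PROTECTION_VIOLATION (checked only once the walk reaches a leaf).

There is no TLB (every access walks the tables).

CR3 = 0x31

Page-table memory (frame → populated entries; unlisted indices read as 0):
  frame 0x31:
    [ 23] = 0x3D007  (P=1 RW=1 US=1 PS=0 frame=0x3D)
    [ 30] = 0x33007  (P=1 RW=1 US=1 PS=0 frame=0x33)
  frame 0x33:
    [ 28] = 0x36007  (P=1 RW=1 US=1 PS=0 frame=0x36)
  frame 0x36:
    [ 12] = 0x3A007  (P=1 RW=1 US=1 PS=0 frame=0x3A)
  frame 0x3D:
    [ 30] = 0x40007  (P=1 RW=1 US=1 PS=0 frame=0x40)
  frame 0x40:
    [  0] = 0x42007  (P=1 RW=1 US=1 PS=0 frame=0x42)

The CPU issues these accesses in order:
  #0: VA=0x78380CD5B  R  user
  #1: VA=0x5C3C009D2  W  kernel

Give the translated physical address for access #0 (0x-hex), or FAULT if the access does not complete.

Trace:
#0 VA=0x78380CD5B (r,user):
  lvl0: tbl 0x31, slot 30 ⇒ 0x33007 (P1/RW1/US1/PS0)
  lvl1: tbl 0x33, slot 28 ⇒ 0x36007 (P1/RW1/US1/PS0)
  lvl2: tbl 0x36, slot 12 ⇒ 0x3A007 (P1/RW1/US1/PS0)
  → PA=0x3AD5B  (3 entries read)
#1 VA=0x5C3C009D2 (w,kernel):
  lvl0: tbl 0x31, slot 23 ⇒ 0x3D007 (P1/RW1/US1/PS0)
  lvl1: tbl 0x3D, slot 30 ⇒ 0x40007 (P1/RW1/US1/PS0)
  lvl2: tbl 0x40, slot 0 ⇒ 0x42007 (P1/RW1/US1/PS0)
  → PA=0x429D2  (3 entries read)

Access #0 PA: 0x3AD5B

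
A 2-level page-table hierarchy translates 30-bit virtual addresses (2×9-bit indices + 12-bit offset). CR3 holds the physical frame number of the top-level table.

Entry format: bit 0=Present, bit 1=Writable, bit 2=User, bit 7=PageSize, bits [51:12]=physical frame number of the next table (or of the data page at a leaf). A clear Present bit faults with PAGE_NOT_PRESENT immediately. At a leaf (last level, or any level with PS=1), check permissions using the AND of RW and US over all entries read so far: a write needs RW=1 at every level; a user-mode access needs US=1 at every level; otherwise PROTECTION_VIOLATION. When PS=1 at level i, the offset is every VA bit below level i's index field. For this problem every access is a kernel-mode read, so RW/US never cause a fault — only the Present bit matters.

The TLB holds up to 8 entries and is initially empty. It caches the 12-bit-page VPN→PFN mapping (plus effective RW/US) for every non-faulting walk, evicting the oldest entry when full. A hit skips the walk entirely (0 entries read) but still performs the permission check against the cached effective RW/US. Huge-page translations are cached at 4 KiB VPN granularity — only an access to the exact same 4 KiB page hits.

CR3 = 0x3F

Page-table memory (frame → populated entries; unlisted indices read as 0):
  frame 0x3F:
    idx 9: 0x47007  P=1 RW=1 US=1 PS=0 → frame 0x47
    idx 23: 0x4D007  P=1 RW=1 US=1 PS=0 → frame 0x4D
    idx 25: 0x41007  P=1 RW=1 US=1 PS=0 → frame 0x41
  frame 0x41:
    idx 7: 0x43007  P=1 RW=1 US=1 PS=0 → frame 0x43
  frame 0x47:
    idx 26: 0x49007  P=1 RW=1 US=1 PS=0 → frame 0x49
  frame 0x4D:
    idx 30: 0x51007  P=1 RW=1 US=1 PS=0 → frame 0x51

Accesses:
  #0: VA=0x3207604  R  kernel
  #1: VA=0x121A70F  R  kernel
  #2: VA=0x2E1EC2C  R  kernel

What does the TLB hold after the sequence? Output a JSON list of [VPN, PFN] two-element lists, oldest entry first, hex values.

Walk each access:
#0 VA=0x3207604 (r,kernel):
  [0] read 0x3F idx=25: raw=0x41007 flags P=1 W=1 U=1 S=0
  [1] read 0x41 idx=7: raw=0x43007 flags P=1 W=1 U=1 S=0
  → PA=0x43604  (2 entries read)
#1 VA=0x121A70F (r,kernel):
  [0] read 0x3F idx=9: raw=0x47007 flags P=1 W=1 U=1 S=0
  [1] read 0x47 idx=26: raw=0x49007 flags P=1 W=1 U=1 S=0
  → PA=0x4970F  (2 entries read)
#2 VA=0x2E1EC2C (r,kernel):
  [0] read 0x3F idx=23: raw=0x4D007 flags P=1 W=1 U=1 S=0
  [1] read 0x4D idx=30: raw=0x51007 flags P=1 W=1 U=1 S=0
  → PA=0x51C2C  (2 entries read)

TLB: [["0x3207", "0x43"], ["0x121A", "0x49"], ["0x2E1E", "0x51"]]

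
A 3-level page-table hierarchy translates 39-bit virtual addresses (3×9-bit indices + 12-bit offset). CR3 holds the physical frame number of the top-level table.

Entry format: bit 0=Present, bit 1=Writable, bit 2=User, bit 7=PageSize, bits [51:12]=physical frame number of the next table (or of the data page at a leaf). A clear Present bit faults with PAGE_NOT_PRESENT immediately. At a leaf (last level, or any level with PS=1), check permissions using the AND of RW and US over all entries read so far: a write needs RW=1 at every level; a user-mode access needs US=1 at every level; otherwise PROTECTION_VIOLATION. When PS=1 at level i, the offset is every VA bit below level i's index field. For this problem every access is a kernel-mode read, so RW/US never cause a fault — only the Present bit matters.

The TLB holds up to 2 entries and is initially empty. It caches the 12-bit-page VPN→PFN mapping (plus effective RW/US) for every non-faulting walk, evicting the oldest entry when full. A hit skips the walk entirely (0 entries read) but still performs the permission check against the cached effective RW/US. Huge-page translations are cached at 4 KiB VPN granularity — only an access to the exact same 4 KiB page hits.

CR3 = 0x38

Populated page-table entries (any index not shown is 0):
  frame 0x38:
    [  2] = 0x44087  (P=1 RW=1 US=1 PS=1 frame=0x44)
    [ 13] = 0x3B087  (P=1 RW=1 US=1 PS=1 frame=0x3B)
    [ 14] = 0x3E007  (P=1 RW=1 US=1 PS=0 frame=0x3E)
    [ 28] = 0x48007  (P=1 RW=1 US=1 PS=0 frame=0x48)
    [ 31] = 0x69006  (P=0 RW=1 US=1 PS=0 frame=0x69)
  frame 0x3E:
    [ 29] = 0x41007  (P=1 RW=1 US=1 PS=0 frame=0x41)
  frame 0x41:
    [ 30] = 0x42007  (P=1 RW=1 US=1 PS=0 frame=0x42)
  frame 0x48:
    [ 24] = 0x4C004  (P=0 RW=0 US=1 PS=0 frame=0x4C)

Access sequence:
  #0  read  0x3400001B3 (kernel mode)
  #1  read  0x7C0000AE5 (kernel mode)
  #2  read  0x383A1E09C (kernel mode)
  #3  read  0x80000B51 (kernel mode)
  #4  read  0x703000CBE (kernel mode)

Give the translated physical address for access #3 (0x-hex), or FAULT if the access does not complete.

Trace:
#0 VA=0x3400001B3 (r,kernel):
  L0: frame=0x38 idx=13 entry=0x3B087 [P=1 RW=1 US=1 PS=1]
  → PA=0x3B1B3 (huge @L0)  (1 entries read)
#1 VA=0x7C0000AE5 (r,kernel):
  L0: frame=0x38 idx=31 entry=0x69006 [P=0 RW=1 US=1 PS=0]
  ⇒ fault: PAGE_NOT_PRESENT  — 1 lookups
#2 VA=0x383A1E09C (r,kernel):
  L0: frame=0x38 idx=14 entry=0x3E007 [P=1 RW=1 US=1 PS=0]
  L1: frame=0x3E idx=29 entry=0x41007 [P=1 RW=1 US=1 PS=0]
  L2: frame=0x41 idx=30 entry=0x42007 [P=1 RW=1 US=1 PS=0]
  → PA=0x4209C  (3 entries read)
#3 VA=0x80000B51 (r,kernel):
  L0: frame=0x38 idx=2 entry=0x44087 [P=1 RW=1 US=1 PS=1]
  → PA=0x44B51 (huge @L0)  (1 entries read)
#4 VA=0x703000CBE (r,kernel):
  L0: frame=0x38 idx=28 entry=0x48007 [P=1 RW=1 US=1 PS=0]
  L1: frame=0x48 idx=24 entry=0x4C004 [P=0 RW=0 US=1 PS=0]
  ⇒ fault: PAGE_NOT_PRESENT  — 2 lookups

Access #3 PA: 0x44B51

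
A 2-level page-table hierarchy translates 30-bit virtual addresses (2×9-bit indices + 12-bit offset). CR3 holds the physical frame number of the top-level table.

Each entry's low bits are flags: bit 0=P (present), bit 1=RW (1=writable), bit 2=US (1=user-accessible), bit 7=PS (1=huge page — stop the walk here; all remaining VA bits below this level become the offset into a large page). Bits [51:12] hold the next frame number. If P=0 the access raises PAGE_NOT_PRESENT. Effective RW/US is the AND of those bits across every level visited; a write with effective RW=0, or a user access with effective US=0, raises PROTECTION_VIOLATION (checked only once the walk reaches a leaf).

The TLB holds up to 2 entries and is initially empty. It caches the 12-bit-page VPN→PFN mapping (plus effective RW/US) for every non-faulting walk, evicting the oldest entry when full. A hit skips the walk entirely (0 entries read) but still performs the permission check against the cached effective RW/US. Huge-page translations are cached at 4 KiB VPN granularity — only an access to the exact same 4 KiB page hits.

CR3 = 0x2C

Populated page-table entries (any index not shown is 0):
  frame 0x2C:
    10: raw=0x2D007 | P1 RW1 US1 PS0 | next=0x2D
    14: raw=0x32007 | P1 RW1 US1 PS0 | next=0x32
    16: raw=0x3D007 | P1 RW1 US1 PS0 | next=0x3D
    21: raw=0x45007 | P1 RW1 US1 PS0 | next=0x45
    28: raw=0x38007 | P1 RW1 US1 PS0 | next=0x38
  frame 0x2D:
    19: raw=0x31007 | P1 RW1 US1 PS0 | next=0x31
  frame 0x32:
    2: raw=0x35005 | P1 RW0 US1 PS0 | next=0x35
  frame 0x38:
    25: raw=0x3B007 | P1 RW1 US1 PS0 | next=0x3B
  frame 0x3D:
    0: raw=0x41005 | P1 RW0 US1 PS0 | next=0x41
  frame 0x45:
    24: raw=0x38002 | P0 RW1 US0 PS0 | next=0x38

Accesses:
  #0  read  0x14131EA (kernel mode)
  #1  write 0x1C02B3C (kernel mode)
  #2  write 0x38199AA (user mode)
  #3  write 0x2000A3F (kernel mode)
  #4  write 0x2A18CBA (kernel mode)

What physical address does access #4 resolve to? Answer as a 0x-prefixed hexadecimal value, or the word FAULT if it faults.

Walk each access:
#0 VA=0x14131EA (r,kernel):
  L0: frame=0x2C idx=10 entry=0x2D007 [P=1 RW=1 US=1 PS=0]
  L1: frame=0x2D idx=19 entry=0x31007 [P=1 RW=1 US=1 PS=0]
  ⇒ phys 0x311EA  [2 reads]
#1 VA=0x1C02B3C (w,kernel):
  L0: frame=0x2C idx=14 entry=0x32007 [P=1 RW=1 US=1 PS=0]
  L1: frame=0x32 idx=2 entry=0x35005 [P=1 RW=0 US=1 PS=0]
  ✗ PROTECTION_VIOLATION  [2 reads]
#2 VA=0x38199AA (w,user):
  L0: frame=0x2C idx=28 entry=0x38007 [P=1 RW=1 US=1 PS=0]
  L1: frame=0x38 idx=25 entry=0x3B007 [P=1 RW=1 US=1 PS=0]
  ⇒ phys 0x3B9AA  [2 reads]
#3 VA=0x2000A3F (w,kernel):
  L0: frame=0x2C idx=16 entry=0x3D007 [P=1 RW=1 US=1 PS=0]
  L1: frame=0x3D idx=0 entry=0x41005 [P=1 RW=0 US=1 PS=0]
  ✗ PROTECTION_VIOLATION  [2 reads]
#4 VA=0x2A18CBA (w,kernel):
  L0: frame=0x2C idx=21 entry=0x45007 [P=1 RW=1 US=1 PS=0]
  L1: frame=0x45 idx=24 entry=0x38002 [P=0 RW=1 US=0 PS=0]
  ✗ PAGE_NOT_PRESENT  [2 reads]

Access #4 PA: FAULT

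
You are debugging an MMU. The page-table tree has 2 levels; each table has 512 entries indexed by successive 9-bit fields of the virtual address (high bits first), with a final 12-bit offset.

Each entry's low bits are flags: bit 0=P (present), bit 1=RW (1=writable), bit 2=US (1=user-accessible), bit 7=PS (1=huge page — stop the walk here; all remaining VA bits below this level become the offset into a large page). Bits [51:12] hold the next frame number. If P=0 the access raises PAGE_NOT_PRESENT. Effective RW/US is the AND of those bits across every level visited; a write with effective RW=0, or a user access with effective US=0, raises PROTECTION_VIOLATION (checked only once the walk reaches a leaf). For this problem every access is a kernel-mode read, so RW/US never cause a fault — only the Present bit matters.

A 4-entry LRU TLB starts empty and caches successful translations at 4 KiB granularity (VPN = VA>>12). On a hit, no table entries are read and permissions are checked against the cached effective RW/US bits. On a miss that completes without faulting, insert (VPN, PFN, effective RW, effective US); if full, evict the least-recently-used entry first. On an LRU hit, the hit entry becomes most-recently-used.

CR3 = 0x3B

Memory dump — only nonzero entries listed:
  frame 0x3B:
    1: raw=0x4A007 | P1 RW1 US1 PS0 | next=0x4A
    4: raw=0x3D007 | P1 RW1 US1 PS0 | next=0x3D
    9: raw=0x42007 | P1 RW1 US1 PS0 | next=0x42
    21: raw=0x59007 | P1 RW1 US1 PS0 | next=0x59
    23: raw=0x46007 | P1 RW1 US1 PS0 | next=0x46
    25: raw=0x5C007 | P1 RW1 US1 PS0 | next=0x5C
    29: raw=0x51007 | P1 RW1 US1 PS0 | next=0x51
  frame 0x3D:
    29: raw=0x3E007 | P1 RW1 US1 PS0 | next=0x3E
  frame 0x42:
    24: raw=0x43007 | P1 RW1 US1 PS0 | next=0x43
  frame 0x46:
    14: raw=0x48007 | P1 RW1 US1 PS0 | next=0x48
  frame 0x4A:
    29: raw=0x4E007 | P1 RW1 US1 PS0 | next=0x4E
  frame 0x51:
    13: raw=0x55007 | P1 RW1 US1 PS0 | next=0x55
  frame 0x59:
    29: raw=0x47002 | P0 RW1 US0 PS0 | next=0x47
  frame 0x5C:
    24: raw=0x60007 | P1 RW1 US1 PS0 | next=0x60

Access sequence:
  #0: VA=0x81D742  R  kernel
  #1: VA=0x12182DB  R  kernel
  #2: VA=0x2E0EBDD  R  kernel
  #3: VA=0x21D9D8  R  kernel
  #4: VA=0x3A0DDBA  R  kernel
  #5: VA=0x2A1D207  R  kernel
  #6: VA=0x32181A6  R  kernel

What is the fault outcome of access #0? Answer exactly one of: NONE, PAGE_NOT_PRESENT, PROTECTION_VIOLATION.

Per-access translation:
#0 VA=0x81D742 (r,kernel):
  L0: frame=0x3B idx=4 entry=0x3D007 [P=1 RW=1 US=1 PS=0]
  L1: frame=0x3D idx=29 entry=0x3E007 [P=1 RW=1 US=1 PS=0]
  ⇒ phys 0x3E742  [2 reads]
#1 VA=0x12182DB (r,kernel):
  L0: frame=0x3B idx=9 entry=0x42007 [P=1 RW=1 US=1 PS=0]
  L1: frame=0x42 idx=24 entry=0x43007 [P=1 RW=1 US=1 PS=0]
  ⇒ phys 0x432DB  [2 reads]
#2 VA=0x2E0EBDD (r,kernel):
  L0: frame=0x3B idx=23 entry=0x46007 [P=1 RW=1 US=1 PS=0]
  L1: frame=0x46 idx=14 entry=0x48007 [P=1 RW=1 US=1 PS=0]
  ⇒ phys 0x48BDD  [2 reads]
#3 VA=0x21D9D8 (r,kernel):
  L0: frame=0x3B idx=1 entry=0x4A007 [P=1 RW=1 US=1 PS=0]
  L1: frame=0x4A idx=29 entry=0x4E007 [P=1 RW=1 US=1 PS=0]
  ⇒ phys 0x4E9D8  [2 reads]
#4 VA=0x3A0DDBA (r,kernel):
  L0: frame=0x3B idx=29 entry=0x51007 [P=1 RW=1 US=1 PS=0]
  L1: frame=0x51 idx=13 entry=0x55007 [P=1 RW=1 US=1 PS=0]
  ⇒ phys 0x55DBA  [2 reads]
#5 VA=0x2A1D207 (r,kernel):
  L0: frame=0x3B idx=21 entry=0x59007 [P=1 RW=1 US=1 PS=0]
  L1: frame=0x59 idx=29 entry=0x47002 [P=0 RW=1 US=0 PS=0]
  ⇒ fault: PAGE_NOT_PRESENT  — 2 lookups
#6 VA=0x32181A6 (r,kernel):
  L0: frame=0x3B idx=25 entry=0x5C007 [P=1 RW=1 US=1 PS=0]
  L1: frame=0x5C idx=24 entry=0x60007 [P=1 RW=1 US=1 PS=0]
  ⇒ phys 0x601A6  [2 reads]

Access #0 fault: NONE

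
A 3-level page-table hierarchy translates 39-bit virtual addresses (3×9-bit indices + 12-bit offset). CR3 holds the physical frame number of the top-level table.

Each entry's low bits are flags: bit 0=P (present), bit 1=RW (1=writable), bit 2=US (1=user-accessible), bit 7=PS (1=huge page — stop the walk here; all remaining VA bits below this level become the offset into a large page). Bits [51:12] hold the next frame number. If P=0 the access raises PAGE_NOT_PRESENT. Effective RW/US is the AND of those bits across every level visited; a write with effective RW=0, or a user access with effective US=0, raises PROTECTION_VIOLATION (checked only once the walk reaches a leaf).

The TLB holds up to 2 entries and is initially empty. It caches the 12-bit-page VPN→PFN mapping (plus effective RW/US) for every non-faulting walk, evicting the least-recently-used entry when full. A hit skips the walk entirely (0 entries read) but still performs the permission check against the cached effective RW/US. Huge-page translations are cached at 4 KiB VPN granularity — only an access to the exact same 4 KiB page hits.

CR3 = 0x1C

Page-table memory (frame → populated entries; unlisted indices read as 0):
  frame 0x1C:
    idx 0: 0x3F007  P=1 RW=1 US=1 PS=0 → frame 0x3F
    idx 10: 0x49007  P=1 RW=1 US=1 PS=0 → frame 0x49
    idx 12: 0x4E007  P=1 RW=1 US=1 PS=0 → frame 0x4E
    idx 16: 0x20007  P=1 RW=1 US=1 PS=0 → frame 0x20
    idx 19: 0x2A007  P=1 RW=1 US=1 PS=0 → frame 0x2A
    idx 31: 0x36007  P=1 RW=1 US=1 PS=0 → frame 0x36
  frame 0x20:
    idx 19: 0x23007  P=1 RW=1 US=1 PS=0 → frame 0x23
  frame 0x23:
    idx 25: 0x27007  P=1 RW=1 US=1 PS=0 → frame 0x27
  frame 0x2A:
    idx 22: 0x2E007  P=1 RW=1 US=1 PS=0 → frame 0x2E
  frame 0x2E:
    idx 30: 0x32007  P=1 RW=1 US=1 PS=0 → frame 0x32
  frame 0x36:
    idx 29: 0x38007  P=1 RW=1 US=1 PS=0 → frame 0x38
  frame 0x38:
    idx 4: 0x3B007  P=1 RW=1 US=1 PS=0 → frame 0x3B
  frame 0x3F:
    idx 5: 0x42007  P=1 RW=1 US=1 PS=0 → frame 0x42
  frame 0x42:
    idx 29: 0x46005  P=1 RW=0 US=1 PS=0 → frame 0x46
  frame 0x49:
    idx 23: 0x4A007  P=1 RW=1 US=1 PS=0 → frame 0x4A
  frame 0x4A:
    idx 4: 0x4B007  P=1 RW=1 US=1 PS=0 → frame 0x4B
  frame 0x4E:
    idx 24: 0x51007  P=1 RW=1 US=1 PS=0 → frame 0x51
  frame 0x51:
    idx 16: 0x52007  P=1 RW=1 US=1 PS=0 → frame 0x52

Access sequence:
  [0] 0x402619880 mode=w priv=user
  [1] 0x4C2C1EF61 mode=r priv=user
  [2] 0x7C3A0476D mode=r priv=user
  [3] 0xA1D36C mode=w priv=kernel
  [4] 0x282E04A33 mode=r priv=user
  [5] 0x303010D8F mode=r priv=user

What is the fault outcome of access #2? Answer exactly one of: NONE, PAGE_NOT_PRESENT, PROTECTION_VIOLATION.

Per-access translation:
#0 VA=0x402619880 (w,user):
  lvl0: tbl 0x1C, slot 16 ⇒ 0x20007 (P1/RW1/US1/PS0)
  lvl1: tbl 0x20, slot 19 ⇒ 0x23007 (P1/RW1/US1/PS0)
  lvl2: tbl 0x23, slot 25 ⇒ 0x27007 (P1/RW1/US1/PS0)
  ✓ 0x27880  — 3 lookups
#1 VA=0x4C2C1EF61 (r,user):
  lvl0: tbl 0x1C, slot 19 ⇒ 0x2A007 (P1/RW1/US1/PS0)
  lvl1: tbl 0x2A, slot 22 ⇒ 0x2E007 (P1/RW1/US1/PS0)
  lvl2: tbl 0x2E, slot 30 ⇒ 0x32007 (P1/RW1/US1/PS0)
  ✓ 0x32F61  — 3 lookups
#2 VA=0x7C3A0476D (r,user):
  lvl0: tbl 0x1C, slot 31 ⇒ 0x36007 (P1/RW1/US1/PS0)
  lvl1: tbl 0x36, slot 29 ⇒ 0x38007 (P1/RW1/US1/PS0)
  lvl2: tbl 0x38, slot 4 ⇒ 0x3B007 (P1/RW1/US1/PS0)
  ✓ 0x3B76D  — 3 lookups
#3 VA=0xA1D36C (w,kernel):
  lvl0: tbl 0x1C, slot 0 ⇒ 0x3F007 (P1/RW1/US1/PS0)
  lvl1: tbl 0x3F, slot 5 ⇒ 0x42007 (P1/RW1/US1/PS0)
  lvl2: tbl 0x42, slot 29 ⇒ 0x46005 (P1/RW0/US1/PS0)
  ⇒ fault: PROTECTION_VIOLATION  — 3 lookups
#4 VA=0x282E04A33 (r,user):
  lvl0: tbl 0x1C, slot 10 ⇒ 0x49007 (P1/RW1/US1/PS0)
  lvl1: tbl 0x49, slot 23 ⇒ 0x4A007 (P1/RW1/US1/PS0)
  lvl2: tbl 0x4A, slot 4 ⇒ 0x4B007 (P1/RW1/US1/PS0)
  ✓ 0x4BA33  — 3 lookups
#5 VA=0x303010D8F (r,user):
  lvl0: tbl 0x1C, slot 12 ⇒ 0x4E007 (P1/RW1/US1/PS0)
  lvl1: tbl 0x4E, slot 24 ⇒ 0x51007 (P1/RW1/US1/PS0)
  lvl2: tbl 0x51, slot 16 ⇒ 0x52007 (P1/RW1/US1/PS0)
  ✓ 0x52D8F  — 3 lookups

Access #2 fault: NONE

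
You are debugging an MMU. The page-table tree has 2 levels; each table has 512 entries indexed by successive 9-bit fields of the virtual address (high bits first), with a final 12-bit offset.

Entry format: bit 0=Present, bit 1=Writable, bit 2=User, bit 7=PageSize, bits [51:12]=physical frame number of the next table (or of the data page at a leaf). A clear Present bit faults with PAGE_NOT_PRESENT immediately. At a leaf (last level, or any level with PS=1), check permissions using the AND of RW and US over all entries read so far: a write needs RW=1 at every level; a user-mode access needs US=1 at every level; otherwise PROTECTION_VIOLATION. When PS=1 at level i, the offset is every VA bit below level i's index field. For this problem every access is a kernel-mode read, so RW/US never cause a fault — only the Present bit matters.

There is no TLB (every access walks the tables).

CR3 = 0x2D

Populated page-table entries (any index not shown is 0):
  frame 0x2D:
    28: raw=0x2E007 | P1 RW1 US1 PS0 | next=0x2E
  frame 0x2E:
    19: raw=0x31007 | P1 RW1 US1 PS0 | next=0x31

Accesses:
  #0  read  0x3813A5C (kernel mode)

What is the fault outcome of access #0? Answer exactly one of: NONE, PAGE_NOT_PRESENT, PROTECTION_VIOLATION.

Trace:
#0 VA=0x3813A5C (r,kernel):
  L0 @0x2D[28] → 0x2E007  P=1,RW=1,US=1,PS=0
  L1 @0x2E[19] → 0x31007  P=1,RW=1,US=1,PS=0
  ⇒ phys 0x31A5C  [2 reads]

Access #0 fault: NONE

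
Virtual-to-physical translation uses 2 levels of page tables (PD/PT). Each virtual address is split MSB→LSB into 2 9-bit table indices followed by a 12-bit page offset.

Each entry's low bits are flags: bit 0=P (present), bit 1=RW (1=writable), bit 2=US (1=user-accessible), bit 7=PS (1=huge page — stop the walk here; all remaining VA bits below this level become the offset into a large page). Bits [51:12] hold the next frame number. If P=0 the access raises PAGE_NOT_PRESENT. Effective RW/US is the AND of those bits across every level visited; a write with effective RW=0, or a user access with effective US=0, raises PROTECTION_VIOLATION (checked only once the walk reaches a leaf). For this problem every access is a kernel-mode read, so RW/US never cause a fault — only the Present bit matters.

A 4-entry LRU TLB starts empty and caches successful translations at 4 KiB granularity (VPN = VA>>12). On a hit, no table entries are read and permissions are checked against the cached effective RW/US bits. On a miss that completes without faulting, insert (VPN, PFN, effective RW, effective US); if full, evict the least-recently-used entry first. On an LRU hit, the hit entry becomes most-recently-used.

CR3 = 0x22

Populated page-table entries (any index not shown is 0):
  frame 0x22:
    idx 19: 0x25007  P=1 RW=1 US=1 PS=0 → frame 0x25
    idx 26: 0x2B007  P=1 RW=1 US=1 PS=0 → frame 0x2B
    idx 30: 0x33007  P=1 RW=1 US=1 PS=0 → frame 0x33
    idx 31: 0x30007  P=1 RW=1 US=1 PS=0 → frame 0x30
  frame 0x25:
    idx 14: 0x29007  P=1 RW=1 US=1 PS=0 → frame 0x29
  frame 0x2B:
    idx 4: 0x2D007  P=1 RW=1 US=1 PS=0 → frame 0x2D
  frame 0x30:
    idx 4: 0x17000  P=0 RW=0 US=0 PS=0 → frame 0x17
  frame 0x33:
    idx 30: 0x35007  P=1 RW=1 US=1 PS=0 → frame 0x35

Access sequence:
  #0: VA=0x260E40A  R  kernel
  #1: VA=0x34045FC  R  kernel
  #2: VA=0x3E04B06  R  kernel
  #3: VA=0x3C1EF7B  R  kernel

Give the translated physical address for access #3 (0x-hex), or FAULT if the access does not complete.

Per-access translation:
#0 VA=0x260E40A (r,kernel):
  [0] read 0x22 idx=19: raw=0x25007 flags P=1 W=1 U=1 S=0
  [1] read 0x25 idx=14: raw=0x29007 flags P=1 W=1 U=1 S=0
  ⇒ phys 0x2940A  [2 reads]
#1 VA=0x34045FC (r,kernel):
  [0] read 0x22 idx=26: raw=0x2B007 flags P=1 W=1 U=1 S=0
  [1] read 0x2B idx=4: raw=0x2D007 flags P=1 W=1 U=1 S=0
  ⇒ phys 0x2D5FC  [2 reads]
#2 VA=0x3E04B06 (r,kernel):
  [0] read 0x22 idx=31: raw=0x30007 flags P=1 W=1 U=1 S=0
  [1] read 0x30 idx=4: raw=0x17000 flags P=0 W=0 U=0 S=0
  ✗ PAGE_NOT_PRESENT  [2 reads]
#3 VA=0x3C1EF7B (r,kernel):
  [0] read 0x22 idx=30: raw=0x33007 flags P=1 W=1 U=1 S=0
  [1] read 0x33 idx=30: raw=0x35007 flags P=1 W=1 U=1 S=0
  ⇒ phys 0x35F7B  [2 reads]

Access #3 PA: 0x35F7B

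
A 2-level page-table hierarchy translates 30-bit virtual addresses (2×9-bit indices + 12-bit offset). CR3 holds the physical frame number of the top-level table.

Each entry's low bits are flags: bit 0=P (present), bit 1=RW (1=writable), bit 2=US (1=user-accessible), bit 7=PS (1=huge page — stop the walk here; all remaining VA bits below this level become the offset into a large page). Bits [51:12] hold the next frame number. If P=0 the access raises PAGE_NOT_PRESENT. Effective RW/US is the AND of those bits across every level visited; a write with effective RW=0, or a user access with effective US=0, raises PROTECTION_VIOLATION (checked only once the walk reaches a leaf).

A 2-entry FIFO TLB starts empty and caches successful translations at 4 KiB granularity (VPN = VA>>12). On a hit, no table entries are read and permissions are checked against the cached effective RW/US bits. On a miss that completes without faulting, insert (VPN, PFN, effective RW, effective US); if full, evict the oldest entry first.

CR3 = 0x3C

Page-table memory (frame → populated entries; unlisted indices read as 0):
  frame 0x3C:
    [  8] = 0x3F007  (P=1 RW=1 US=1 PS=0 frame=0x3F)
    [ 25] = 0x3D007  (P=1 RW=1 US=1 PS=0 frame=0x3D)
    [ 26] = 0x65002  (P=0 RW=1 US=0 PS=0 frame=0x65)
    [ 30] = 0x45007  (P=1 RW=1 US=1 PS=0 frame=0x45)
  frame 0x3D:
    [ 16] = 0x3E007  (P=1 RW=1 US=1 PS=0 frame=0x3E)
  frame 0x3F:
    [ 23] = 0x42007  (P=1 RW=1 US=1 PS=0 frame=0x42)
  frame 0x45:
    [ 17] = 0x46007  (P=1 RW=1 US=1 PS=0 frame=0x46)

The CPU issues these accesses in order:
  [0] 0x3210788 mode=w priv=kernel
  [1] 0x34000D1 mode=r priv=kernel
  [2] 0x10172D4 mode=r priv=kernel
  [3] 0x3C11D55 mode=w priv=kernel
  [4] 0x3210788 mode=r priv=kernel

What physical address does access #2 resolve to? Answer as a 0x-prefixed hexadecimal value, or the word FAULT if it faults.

Trace:
#0 VA=0x3210788 (w,kernel):
  [0] read 0x3C idx=25: raw=0x3D007 flags P=1 W=1 U=1 S=0
  [1] read 0x3D idx=16: raw=0x3E007 flags P=1 W=1 U=1 S=0
  ⇒ phys 0x3E788  [2 reads]
#1 VA=0x34000D1 (r,kernel):
  [0] read 0x3C idx=26: raw=0x65002 flags P=0 W=1 U=0 S=0
  ✗ PAGE_NOT_PRESENT  [1 reads]
#2 VA=0x10172D4 (r,kernel):
  [0] read 0x3C idx=8: raw=0x3F007 flags P=1 W=1 U=1 S=0
  [1] read 0x3F idx=23: raw=0x42007 flags P=1 W=1 U=1 S=0
  ⇒ phys 0x422D4  [2 reads]
#3 VA=0x3C11D55 (w,kernel):
  [0] read 0x3C idx=30: raw=0x45007 flags P=1 W=1 U=1 S=0
  [1] read 0x45 idx=17: raw=0x46007 flags P=1 W=1 U=1 S=0
  ⇒ phys 0x46D55  [2 reads]
#4 VA=0x3210788 (r,kernel):
  [0] read 0x3C idx=25: raw=0x3D007 flags P=1 W=1 U=1 S=0
  [1] read 0x3D idx=16: raw=0x3E007 flags P=1 W=1 U=1 S=0
  ⇒ phys 0x3E788  [2 reads]

Access #2 PA: 0x422D4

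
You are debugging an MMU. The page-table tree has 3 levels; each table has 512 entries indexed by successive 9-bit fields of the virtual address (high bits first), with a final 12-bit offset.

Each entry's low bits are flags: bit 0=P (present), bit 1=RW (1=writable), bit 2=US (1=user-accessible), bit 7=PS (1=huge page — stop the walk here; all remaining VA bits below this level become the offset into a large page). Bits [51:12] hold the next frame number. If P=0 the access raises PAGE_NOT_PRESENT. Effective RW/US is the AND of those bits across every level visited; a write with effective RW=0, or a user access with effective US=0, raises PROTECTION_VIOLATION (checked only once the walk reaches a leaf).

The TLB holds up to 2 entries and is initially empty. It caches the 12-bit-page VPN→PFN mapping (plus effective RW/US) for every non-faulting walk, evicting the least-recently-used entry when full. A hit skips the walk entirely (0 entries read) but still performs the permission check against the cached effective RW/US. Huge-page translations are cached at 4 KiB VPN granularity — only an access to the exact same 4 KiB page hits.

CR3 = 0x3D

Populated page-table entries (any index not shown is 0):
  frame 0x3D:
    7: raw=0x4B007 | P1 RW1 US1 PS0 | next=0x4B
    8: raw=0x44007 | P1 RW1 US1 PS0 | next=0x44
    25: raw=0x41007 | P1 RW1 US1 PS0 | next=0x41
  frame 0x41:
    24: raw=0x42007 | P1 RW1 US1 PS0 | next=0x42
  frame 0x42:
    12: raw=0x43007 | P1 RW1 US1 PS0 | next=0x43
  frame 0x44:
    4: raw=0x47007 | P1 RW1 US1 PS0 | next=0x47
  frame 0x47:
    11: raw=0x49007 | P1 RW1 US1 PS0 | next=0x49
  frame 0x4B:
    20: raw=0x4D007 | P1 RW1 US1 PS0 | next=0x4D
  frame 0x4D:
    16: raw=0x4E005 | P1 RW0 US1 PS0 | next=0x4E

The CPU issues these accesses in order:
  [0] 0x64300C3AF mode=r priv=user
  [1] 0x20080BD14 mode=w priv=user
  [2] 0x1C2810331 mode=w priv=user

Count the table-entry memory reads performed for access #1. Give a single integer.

Walk each access:
#0 VA=0x64300C3AF (r,user):
  L0 @0x3D[25] → 0x41007  P=1,RW=1,US=1,PS=0
  L1 @0x41[24] → 0x42007  P=1,RW=1,US=1,PS=0
  L2 @0x42[12] → 0x43007  P=1,RW=1,US=1,PS=0
  ✓ 0x433AF  — 3 lookups
#1 VA=0x20080BD14 (w,user):
  L0 @0x3D[8] → 0x44007  P=1,RW=1,US=1,PS=0
  L1 @0x44[4] → 0x47007  P=1,RW=1,US=1,PS=0
  L2 @0x47[11] → 0x49007  P=1,RW=1,US=1,PS=0
  ✓ 0x49D14  — 3 lookups
#2 VA=0x1C2810331 (w,user):
  L0 @0x3D[7] → 0x4B007  P=1,RW=1,US=1,PS=0
  L1 @0x4B[20] → 0x4D007  P=1,RW=1,US=1,PS=0
  L2 @0x4D[16] → 0x4E005  P=1,RW=0,US=1,PS=0
  ⇒ fault: PROTECTION_VIOLATION  — 3 lookups

Entries read for #1: 3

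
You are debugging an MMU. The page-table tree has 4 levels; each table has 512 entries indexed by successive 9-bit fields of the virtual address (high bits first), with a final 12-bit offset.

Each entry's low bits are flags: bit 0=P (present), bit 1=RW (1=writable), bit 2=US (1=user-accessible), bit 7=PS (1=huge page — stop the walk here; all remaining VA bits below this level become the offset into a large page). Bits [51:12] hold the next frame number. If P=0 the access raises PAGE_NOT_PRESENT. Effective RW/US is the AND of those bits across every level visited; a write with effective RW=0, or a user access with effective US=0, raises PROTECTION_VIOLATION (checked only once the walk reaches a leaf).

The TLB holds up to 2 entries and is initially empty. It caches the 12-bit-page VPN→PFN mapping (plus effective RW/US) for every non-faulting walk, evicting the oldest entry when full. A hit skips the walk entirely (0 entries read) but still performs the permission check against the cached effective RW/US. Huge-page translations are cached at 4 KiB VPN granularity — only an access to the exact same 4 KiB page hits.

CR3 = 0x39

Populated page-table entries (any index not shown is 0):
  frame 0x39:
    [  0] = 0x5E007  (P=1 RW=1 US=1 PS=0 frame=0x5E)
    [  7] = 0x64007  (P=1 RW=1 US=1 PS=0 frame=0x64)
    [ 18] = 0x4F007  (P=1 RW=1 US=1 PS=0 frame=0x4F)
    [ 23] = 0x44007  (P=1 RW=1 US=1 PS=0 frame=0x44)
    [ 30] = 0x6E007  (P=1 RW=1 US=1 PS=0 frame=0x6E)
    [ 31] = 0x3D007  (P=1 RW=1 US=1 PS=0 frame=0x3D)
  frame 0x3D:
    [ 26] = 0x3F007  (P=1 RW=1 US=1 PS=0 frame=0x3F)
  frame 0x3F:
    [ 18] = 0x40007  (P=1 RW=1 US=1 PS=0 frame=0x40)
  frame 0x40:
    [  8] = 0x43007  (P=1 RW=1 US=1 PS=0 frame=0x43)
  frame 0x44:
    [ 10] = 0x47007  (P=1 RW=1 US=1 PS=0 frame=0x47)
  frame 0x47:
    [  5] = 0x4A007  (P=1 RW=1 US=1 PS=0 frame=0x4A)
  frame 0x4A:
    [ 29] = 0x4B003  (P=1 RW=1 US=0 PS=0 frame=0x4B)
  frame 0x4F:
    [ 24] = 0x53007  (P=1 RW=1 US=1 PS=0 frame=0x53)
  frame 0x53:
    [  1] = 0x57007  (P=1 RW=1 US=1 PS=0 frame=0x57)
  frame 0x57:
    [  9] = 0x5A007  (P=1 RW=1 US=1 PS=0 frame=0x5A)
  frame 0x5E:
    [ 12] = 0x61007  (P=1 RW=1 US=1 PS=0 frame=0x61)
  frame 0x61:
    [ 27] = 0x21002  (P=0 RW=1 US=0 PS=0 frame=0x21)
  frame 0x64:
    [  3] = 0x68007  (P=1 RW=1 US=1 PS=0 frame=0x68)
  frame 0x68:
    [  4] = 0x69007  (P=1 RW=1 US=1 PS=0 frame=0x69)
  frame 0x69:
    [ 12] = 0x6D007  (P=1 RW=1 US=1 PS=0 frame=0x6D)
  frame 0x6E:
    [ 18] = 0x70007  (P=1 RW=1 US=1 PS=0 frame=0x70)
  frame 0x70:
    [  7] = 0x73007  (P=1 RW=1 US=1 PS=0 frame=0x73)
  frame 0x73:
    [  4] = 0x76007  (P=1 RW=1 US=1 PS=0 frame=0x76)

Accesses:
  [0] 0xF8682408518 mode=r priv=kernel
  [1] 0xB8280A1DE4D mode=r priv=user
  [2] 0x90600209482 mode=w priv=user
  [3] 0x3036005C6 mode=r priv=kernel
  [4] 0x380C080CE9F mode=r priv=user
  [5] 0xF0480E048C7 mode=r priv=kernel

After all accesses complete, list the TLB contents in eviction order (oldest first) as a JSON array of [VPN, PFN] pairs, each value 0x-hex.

Trace:
#0 VA=0xF8682408518 (r,kernel):
  L0: frame=0x39 idx=31 entry=0x3D007 [P=1 RW=1 US=1 PS=0]
  L1: frame=0x3D idx=26 entry=0x3F007 [P=1 RW=1 US=1 PS=0]
  L2: frame=0x3F idx=18 entry=0x40007 [P=1 RW=1 US=1 PS=0]
  L3: frame=0x40 idx=8 entry=0x43007 [P=1 RW=1 US=1 PS=0]
  ⇒ phys 0x43518  [4 reads]
#1 VA=0xB8280A1DE4D (r,user):
  L0: frame=0x39 idx=23 entry=0x44007 [P=1 RW=1 US=1 PS=0]
  L1: frame=0x44 idx=10 entry=0x47007 [P=1 RW=1 US=1 PS=0]
  L2: frame=0x47 idx=5 entry=0x4A007 [P=1 RW=1 US=1 PS=0]
  L3: frame=0x4A idx=29 entry=0x4B003 [P=1 RW=1 US=0 PS=0]
  ✗ PROTECTION_VIOLATION  [4 reads]
#2 VA=0x90600209482 (w,user):
  L0: frame=0x39 idx=18 entry=0x4F007 [P=1 RW=1 US=1 PS=0]
  L1: frame=0x4F idx=24 entry=0x53007 [P=1 RW=1 US=1 PS=0]
  L2: frame=0x53 idx=1 entry=0x57007 [P=1 RW=1 US=1 PS=0]
  L3: frame=0x57 idx=9 entry=0x5A007 [P=1 RW=1 US=1 PS=0]
  ⇒ phys 0x5A482  [4 reads]
#3 VA=0x3036005C6 (r,kernel):
  L0: frame=0x39 idx=0 entry=0x5E007 [P=1 RW=1 US=1 PS=0]
  L1: frame=0x5E idx=12 entry=0x61007 [P=1 RW=1 US=1 PS=0]
  L2: frame=0x61 idx=27 entry=0x21002 [P=0 RW=1 US=0 PS=0]
  ✗ PAGE_NOT_PRESENT  [3 reads]
#4 VA=0x380C080CE9F (r,user):
  L0: frame=0x39 idx=7 entry=0x64007 [P=1 RW=1 US=1 PS=0]
  L1: frame=0x64 idx=3 entry=0x68007 [P=1 RW=1 US=1 PS=0]
  L2: frame=0x68 idx=4 entry=0x69007 [P=1 RW=1 US=1 PS=0]
  L3: frame=0x69 idx=12 entry=0x6D007 [P=1 RW=1 US=1 PS=0]
  ⇒ phys 0x6DE9F  [4 reads]
#5 VA=0xF0480E048C7 (r,kernel):
  L0: frame=0x39 idx=30 entry=0x6E007 [P=1 RW=1 US=1 PS=0]
  L1: frame=0x6E idx=18 entry=0x70007 [P=1 RW=1 US=1 PS=0]
  L2: frame=0x70 idx=7 entry=0x73007 [P=1 RW=1 US=1 PS=0]
  L3: frame=0x73 idx=4 entry=0x76007 [P=1 RW=1 US=1 PS=0]
  ⇒ phys 0x768C7  [4 reads]

TLB: [["0x380C080C", "0x6D"], ["0xF0480E04", "0x76"]]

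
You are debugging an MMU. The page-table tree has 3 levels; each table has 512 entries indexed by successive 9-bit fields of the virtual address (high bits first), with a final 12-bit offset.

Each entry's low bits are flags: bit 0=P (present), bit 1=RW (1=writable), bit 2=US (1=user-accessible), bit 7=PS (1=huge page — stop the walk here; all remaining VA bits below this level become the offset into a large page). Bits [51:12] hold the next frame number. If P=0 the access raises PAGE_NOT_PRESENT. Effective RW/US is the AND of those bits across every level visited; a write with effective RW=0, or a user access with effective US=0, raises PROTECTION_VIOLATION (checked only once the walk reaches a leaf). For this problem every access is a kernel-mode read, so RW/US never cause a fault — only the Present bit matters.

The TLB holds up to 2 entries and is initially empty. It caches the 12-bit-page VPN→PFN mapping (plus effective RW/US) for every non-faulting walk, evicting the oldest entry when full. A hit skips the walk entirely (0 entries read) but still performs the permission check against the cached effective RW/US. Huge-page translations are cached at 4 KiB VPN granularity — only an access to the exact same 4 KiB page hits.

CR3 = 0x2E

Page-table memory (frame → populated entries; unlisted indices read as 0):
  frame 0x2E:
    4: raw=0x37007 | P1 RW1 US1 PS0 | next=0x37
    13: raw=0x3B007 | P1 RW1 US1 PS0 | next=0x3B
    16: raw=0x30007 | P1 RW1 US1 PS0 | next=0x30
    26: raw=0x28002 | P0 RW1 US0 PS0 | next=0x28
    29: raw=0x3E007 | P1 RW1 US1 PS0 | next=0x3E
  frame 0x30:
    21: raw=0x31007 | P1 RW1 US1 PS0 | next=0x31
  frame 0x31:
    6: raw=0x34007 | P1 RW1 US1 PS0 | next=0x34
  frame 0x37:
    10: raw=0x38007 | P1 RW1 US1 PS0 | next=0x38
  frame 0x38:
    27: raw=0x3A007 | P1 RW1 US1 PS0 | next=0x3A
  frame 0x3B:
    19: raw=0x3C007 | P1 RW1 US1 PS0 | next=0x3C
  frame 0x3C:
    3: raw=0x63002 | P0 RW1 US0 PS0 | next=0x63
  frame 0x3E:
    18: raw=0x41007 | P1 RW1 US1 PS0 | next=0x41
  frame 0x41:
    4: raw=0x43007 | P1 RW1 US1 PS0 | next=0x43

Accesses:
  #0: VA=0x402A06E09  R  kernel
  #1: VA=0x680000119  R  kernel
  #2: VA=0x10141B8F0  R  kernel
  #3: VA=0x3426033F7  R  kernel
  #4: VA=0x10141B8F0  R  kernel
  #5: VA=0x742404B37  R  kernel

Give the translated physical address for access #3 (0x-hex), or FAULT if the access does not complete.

Trace:
#0 VA=0x402A06E09 (r,kernel):
  [0] read 0x2E idx=16: raw=0x30007 flags P=1 W=1 U=1 S=0
  [1] read 0x30 idx=21: raw=0x31007 flags P=1 W=1 U=1 S=0
  [2] read 0x31 idx=6: raw=0x34007 flags P=1 W=1 U=1 S=0
  ⇒ phys 0x34E09  [3 reads]
#1 VA=0x680000119 (r,kernel):
  [0] read 0x2E idx=26: raw=0x28002 flags P=0 W=1 U=0 S=0
  → PAGE_NOT_PRESENT  (1 entries read)
#2 VA=0x10141B8F0 (r,kernel):
  [0] read 0x2E idx=4: raw=0x37007 flags P=1 W=1 U=1 S=0
  [1] read 0x37 idx=10: raw=0x38007 flags P=1 W=1 U=1 S=0
  [2] read 0x38 idx=27: raw=0x3A007 flags P=1 W=1 U=1 S=0
  ⇒ phys 0x3A8F0  [3 reads]
#3 VA=0x3426033F7 (r,kernel):
  [0] read 0x2E idx=13: raw=0x3B007 flags P=1 W=1 U=1 S=0
  [1] read 0x3B idx=19: raw=0x3C007 flags P=1 W=1 U=1 S=0
  [2] read 0x3C idx=3: raw=0x63002 flags P=0 W=1 U=0 S=0
  → PAGE_NOT_PRESENT  (3 entries read)
#4 VA=0x10141B8F0 (r,kernel):
  TLB hit vpn=0x10141B → PA=0x3A8F0
#5 VA=0x742404B37 (r,kernel):
  [0] read 0x2E idx=29: raw=0x3E007 flags P=1 W=1 U=1 S=0
  [1] read 0x3E idx=18: raw=0x41007 flags P=1 W=1 U=1 S=0
  [2] read 0x41 idx=4: raw=0x43007 flags P=1 W=1 U=1 S=0
  ⇒ phys 0x43B37  [3 reads]

Access #3 PA: FAULT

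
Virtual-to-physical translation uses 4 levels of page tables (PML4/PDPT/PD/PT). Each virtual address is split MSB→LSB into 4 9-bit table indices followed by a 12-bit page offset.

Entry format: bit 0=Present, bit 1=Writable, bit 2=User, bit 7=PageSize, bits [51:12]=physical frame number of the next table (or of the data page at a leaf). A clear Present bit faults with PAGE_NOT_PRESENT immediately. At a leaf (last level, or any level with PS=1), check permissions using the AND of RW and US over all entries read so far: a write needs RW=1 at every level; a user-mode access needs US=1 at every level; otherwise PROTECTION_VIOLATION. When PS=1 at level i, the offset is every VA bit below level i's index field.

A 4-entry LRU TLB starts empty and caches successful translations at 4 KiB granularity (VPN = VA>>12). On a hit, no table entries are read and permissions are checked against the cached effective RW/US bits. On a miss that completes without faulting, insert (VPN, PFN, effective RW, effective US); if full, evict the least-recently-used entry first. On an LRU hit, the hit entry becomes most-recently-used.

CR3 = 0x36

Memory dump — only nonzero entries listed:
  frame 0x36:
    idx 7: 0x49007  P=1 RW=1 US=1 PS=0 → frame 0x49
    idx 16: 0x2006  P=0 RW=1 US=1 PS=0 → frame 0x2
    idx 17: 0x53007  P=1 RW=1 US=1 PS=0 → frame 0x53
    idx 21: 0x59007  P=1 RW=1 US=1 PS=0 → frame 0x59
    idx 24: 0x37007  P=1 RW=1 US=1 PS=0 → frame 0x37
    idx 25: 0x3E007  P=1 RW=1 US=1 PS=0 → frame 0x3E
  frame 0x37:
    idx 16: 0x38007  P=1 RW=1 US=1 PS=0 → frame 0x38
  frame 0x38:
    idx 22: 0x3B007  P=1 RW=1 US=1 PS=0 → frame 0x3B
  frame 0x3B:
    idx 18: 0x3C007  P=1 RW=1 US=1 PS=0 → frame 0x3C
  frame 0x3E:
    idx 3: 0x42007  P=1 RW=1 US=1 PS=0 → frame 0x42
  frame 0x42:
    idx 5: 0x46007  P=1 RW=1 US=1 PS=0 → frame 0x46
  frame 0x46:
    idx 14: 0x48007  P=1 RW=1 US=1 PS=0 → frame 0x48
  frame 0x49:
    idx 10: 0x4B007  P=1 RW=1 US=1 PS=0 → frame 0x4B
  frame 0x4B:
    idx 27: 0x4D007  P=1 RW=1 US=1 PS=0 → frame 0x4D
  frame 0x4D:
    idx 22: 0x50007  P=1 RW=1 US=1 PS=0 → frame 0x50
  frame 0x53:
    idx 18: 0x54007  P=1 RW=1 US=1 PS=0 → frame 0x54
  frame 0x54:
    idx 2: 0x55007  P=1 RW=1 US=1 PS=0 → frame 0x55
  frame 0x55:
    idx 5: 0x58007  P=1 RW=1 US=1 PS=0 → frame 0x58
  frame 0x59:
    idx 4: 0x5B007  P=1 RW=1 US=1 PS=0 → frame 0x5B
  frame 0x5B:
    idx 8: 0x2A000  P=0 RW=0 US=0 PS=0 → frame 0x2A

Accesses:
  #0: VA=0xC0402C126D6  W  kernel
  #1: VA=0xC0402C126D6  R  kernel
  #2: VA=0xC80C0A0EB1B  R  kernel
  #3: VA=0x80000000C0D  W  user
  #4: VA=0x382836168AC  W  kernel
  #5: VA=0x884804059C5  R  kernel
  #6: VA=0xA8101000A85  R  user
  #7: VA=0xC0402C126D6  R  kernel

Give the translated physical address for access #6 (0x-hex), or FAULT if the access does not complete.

Trace:
#0 VA=0xC0402C126D6 (w,kernel):
  L0: frame=0x36 idx=24 entry=0x37007 [P=1 RW=1 US=1 PS=0]
  L1: frame=0x37 idx=16 entry=0x38007 [P=1 RW=1 US=1 PS=0]
  L2: frame=0x38 idx=22 entry=0x3B007 [P=1 RW=1 US=1 PS=0]
  L3: frame=0x3B idx=18 entry=0x3C007 [P=1 RW=1 US=1 PS=0]
  ✓ 0x3C6D6  — 4 lookups
#1 VA=0xC0402C126D6 (r,kernel):
  TLB hit vpn=0xC0402C12 → PA=0x3C6D6
#2 VA=0xC80C0A0EB1B (r,kernel):
  L0: frame=0x36 idx=25 entry=0x3E007 [P=1 RW=1 US=1 PS=0]
  L1: frame=0x3E idx=3 entry=0x42007 [P=1 RW=1 US=1 PS=0]
  L2: frame=0x42 idx=5 entry=0x46007 [P=1 RW=1 US=1 PS=0]
  L3: frame=0x46 idx=14 entry=0x48007 [P=1 RW=1 US=1 PS=0]
  ✓ 0x48B1B  — 4 lookups
#3 VA=0x80000000C0D (w,user):
  L0: frame=0x36 idx=16 entry=0x2006 [P=0 RW=1 US=1 PS=0]
  → PAGE_NOT_PRESENT  (1 entries read)
#4 VA=0x382836168AC (w,kernel):
  L0: frame=0x36 idx=7 entry=0x49007 [P=1 RW=1 US=1 PS=0]
  L1: frame=0x49 idx=10 entry=0x4B007 [P=1 RW=1 US=1 PS=0]
  L2: frame=0x4B idx=27 entry=0x4D007 [P=1 RW=1 US=1 PS=0]
  L3: frame=0x4D idx=22 entry=0x50007 [P=1 RW=1 US=1 PS=0]
  ✓ 0x508AC  — 4 lookups
#5 VA=0x884804059C5 (r,kernel):
  L0: frame=0x36 idx=17 entry=0x53007 [P=1 RW=1 US=1 PS=0]
  L1: frame=0x53 idx=18 entry=0x54007 [P=1 RW=1 US=1 PS=0]
  L2: frame=0x54 idx=2 entry=0x55007 [P=1 RW=1 US=1 PS=0]
  L3: frame=0x55 idx=5 entry=0x58007 [P=1 RW=1 US=1 PS=0]
  ✓ 0x589C5  — 4 lookups
#6 VA=0xA8101000A85 (r,user):
  L0: frame=0x36 idx=21 entry=0x59007 [P=1 RW=1 US=1 PS=0]
  L1: frame=0x59 idx=4 entry=0x5B007 [P=1 RW=1 US=1 PS=0]
  L2: frame=0x5B idx=8 entry=0x2A000 [P=0 RW=0 US=0 PS=0]
  → PAGE_NOT_PRESENT  (3 entries read)
#7 VA=0xC0402C126D6 (r,kernel):
  TLB hit vpn=0xC0402C12 → PA=0x3C6D6

Access #6 PA: FAULT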